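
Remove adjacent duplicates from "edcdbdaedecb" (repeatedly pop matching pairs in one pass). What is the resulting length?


Input: edcdbdaedecb
Stack-based adjacent duplicate removal:
  Read 'e': push. Stack: e
  Read 'd': push. Stack: ed
  Read 'c': push. Stack: edc
  Read 'd': push. Stack: edcd
  Read 'b': push. Stack: edcdb
  Read 'd': push. Stack: edcdbd
  Read 'a': push. Stack: edcdbda
  Read 'e': push. Stack: edcdbdae
  Read 'd': push. Stack: edcdbdaed
  Read 'e': push. Stack: edcdbdaede
  Read 'c': push. Stack: edcdbdaedec
  Read 'b': push. Stack: edcdbdaedecb
Final stack: "edcdbdaedecb" (length 12)

12


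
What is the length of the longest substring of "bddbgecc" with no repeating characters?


Input: "bddbgecc"
Sliding window (track last position of each char):
  Position 0 ('b'): window [0,0] length 1 -- new best
  Position 1 ('d'): window [0,1] length 2 -- new best
  Position 2 ('d'): repeat (last at 1), move window start to 2
  Position 2 ('d'): window [2,2] length 1
  Position 3 ('b'): window [2,3] length 2
  Position 4 ('g'): window [2,4] length 3 -- new best
  Position 5 ('e'): window [2,5] length 4 -- new best
  Position 6 ('c'): window [2,6] length 5 -- new best
  Position 7 ('c'): repeat (last at 6), move window start to 7
  Position 7 ('c'): window [7,7] length 1
Longest substring with no repeats: "dbgec" with length 5

5


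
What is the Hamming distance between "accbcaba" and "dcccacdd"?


Comparing "accbcaba" and "dcccacdd" position by position:
  Position 0: 'a' vs 'd' => differ
  Position 1: 'c' vs 'c' => same
  Position 2: 'c' vs 'c' => same
  Position 3: 'b' vs 'c' => differ
  Position 4: 'c' vs 'a' => differ
  Position 5: 'a' vs 'c' => differ
  Position 6: 'b' vs 'd' => differ
  Position 7: 'a' vs 'd' => differ
Total differences (Hamming distance): 6

6


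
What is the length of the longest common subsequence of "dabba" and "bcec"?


LCS of "dabba" and "bcec"
DP table:
           b    c    e    c
      0    0    0    0    0
  d   0    0    0    0    0
  a   0    0    0    0    0
  b   0    1    1    1    1
  b   0    1    1    1    1
  a   0    1    1    1    1
LCS length = dp[5][4] = 1

1


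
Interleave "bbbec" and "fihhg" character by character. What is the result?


Interleaving "bbbec" and "fihhg":
  Position 0: 'b' from first, 'f' from second => "bf"
  Position 1: 'b' from first, 'i' from second => "bi"
  Position 2: 'b' from first, 'h' from second => "bh"
  Position 3: 'e' from first, 'h' from second => "eh"
  Position 4: 'c' from first, 'g' from second => "cg"
Result: bfbibhehcg

bfbibhehcg


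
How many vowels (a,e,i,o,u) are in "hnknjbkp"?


Input: hnknjbkp
Checking each character:
  'h' at position 0: consonant
  'n' at position 1: consonant
  'k' at position 2: consonant
  'n' at position 3: consonant
  'j' at position 4: consonant
  'b' at position 5: consonant
  'k' at position 6: consonant
  'p' at position 7: consonant
Total vowels: 0

0


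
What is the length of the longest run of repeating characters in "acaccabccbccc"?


Input: "acaccabccbccc"
Scanning for longest run:
  Position 1 ('c'): new char, reset run to 1
  Position 2 ('a'): new char, reset run to 1
  Position 3 ('c'): new char, reset run to 1
  Position 4 ('c'): continues run of 'c', length=2
  Position 5 ('a'): new char, reset run to 1
  Position 6 ('b'): new char, reset run to 1
  Position 7 ('c'): new char, reset run to 1
  Position 8 ('c'): continues run of 'c', length=2
  Position 9 ('b'): new char, reset run to 1
  Position 10 ('c'): new char, reset run to 1
  Position 11 ('c'): continues run of 'c', length=2
  Position 12 ('c'): continues run of 'c', length=3
Longest run: 'c' with length 3

3


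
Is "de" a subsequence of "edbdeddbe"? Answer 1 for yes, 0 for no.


Check if "de" is a subsequence of "edbdeddbe"
Greedy scan:
  Position 0 ('e'): no match needed
  Position 1 ('d'): matches sub[0] = 'd'
  Position 2 ('b'): no match needed
  Position 3 ('d'): no match needed
  Position 4 ('e'): matches sub[1] = 'e'
  Position 5 ('d'): no match needed
  Position 6 ('d'): no match needed
  Position 7 ('b'): no match needed
  Position 8 ('e'): no match needed
All 2 characters matched => is a subsequence

1


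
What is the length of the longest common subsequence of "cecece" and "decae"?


LCS of "cecece" and "decae"
DP table:
           d    e    c    a    e
      0    0    0    0    0    0
  c   0    0    0    1    1    1
  e   0    0    1    1    1    2
  c   0    0    1    2    2    2
  e   0    0    1    2    2    3
  c   0    0    1    2    2    3
  e   0    0    1    2    2    3
LCS length = dp[6][5] = 3

3


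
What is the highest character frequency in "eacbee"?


Input: eacbee
Character counts:
  'a': 1
  'b': 1
  'c': 1
  'e': 3
Maximum frequency: 3

3


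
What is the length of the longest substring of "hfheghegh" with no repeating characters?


Input: "hfheghegh"
Sliding window (track last position of each char):
  Position 0 ('h'): window [0,0] length 1 -- new best
  Position 1 ('f'): window [0,1] length 2 -- new best
  Position 2 ('h'): repeat (last at 0), move window start to 1
  Position 2 ('h'): window [1,2] length 2
  Position 3 ('e'): window [1,3] length 3 -- new best
  Position 4 ('g'): window [1,4] length 4 -- new best
  Position 5 ('h'): repeat (last at 2), move window start to 3
  Position 5 ('h'): window [3,5] length 3
  Position 6 ('e'): repeat (last at 3), move window start to 4
  Position 6 ('e'): window [4,6] length 3
  Position 7 ('g'): repeat (last at 4), move window start to 5
  Position 7 ('g'): window [5,7] length 3
  Position 8 ('h'): repeat (last at 5), move window start to 6
  Position 8 ('h'): window [6,8] length 3
Longest substring with no repeats: "fheg" with length 4

4


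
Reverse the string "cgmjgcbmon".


Input: cgmjgcbmon
Reading characters right to left:
  Position 9: 'n'
  Position 8: 'o'
  Position 7: 'm'
  Position 6: 'b'
  Position 5: 'c'
  Position 4: 'g'
  Position 3: 'j'
  Position 2: 'm'
  Position 1: 'g'
  Position 0: 'c'
Reversed: nombcgjmgc

nombcgjmgc


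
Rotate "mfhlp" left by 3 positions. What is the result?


Input: "mfhlp", rotate left by 3
First 3 characters: "mfh"
Remaining characters: "lp"
Concatenate remaining + first: "lp" + "mfh" = "lpmfh"

lpmfh


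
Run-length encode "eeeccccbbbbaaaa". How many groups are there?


Input: eeeccccbbbbaaaa
Scanning for consecutive runs:
  Group 1: 'e' x 3 (positions 0-2)
  Group 2: 'c' x 4 (positions 3-6)
  Group 3: 'b' x 4 (positions 7-10)
  Group 4: 'a' x 4 (positions 11-14)
Total groups: 4

4


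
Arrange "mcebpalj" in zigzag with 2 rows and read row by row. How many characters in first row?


Zigzag "mcebpalj" into 2 rows:
Placing characters:
  'm' => row 0
  'c' => row 1
  'e' => row 0
  'b' => row 1
  'p' => row 0
  'a' => row 1
  'l' => row 0
  'j' => row 1
Rows:
  Row 0: "mepl"
  Row 1: "cbaj"
First row length: 4

4


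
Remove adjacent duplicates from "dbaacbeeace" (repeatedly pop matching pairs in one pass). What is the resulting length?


Input: dbaacbeeace
Stack-based adjacent duplicate removal:
  Read 'd': push. Stack: d
  Read 'b': push. Stack: db
  Read 'a': push. Stack: dba
  Read 'a': matches stack top 'a' => pop. Stack: db
  Read 'c': push. Stack: dbc
  Read 'b': push. Stack: dbcb
  Read 'e': push. Stack: dbcbe
  Read 'e': matches stack top 'e' => pop. Stack: dbcb
  Read 'a': push. Stack: dbcba
  Read 'c': push. Stack: dbcbac
  Read 'e': push. Stack: dbcbace
Final stack: "dbcbace" (length 7)

7


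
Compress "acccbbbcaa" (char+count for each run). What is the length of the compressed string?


Input: acccbbbcaa
Runs:
  'a' x 1 => "a1"
  'c' x 3 => "c3"
  'b' x 3 => "b3"
  'c' x 1 => "c1"
  'a' x 2 => "a2"
Compressed: "a1c3b3c1a2"
Compressed length: 10

10


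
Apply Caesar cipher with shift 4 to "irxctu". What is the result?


Caesar cipher: shift "irxctu" by 4
  'i' (pos 8) + 4 = pos 12 = 'm'
  'r' (pos 17) + 4 = pos 21 = 'v'
  'x' (pos 23) + 4 = pos 1 = 'b'
  'c' (pos 2) + 4 = pos 6 = 'g'
  't' (pos 19) + 4 = pos 23 = 'x'
  'u' (pos 20) + 4 = pos 24 = 'y'
Result: mvbgxy

mvbgxy


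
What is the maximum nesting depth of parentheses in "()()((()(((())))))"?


Input: "()()((()(((())))))"
Tracking depth:
  Position 0 '(': depth becomes 1
  Position 1 ')': depth becomes 0
  Position 2 '(': depth becomes 1
  Position 3 ')': depth becomes 0
  Position 4 '(': depth becomes 1
  Position 5 '(': depth becomes 2
  Position 6 '(': depth becomes 3
  Position 7 ')': depth becomes 2
  Position 8 '(': depth becomes 3
  Position 9 '(': depth becomes 4
  Position 10 '(': depth becomes 5
  Position 11 '(': depth becomes 6
  Position 12 ')': depth becomes 5
  Position 13 ')': depth becomes 4
  Position 14 ')': depth becomes 3
  Position 15 ')': depth becomes 2
  Position 16 ')': depth becomes 1
  Position 17 ')': depth becomes 0
Maximum depth reached: 6

6


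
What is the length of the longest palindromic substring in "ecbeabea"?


Input: "ecbeabea"
Checking substrings for palindromes:
  No multi-char palindromic substrings found
Longest palindromic substring: "e" with length 1

1


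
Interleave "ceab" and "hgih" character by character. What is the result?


Interleaving "ceab" and "hgih":
  Position 0: 'c' from first, 'h' from second => "ch"
  Position 1: 'e' from first, 'g' from second => "eg"
  Position 2: 'a' from first, 'i' from second => "ai"
  Position 3: 'b' from first, 'h' from second => "bh"
Result: chegaibh

chegaibh


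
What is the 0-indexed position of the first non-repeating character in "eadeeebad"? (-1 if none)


Input: eadeeebad
Character frequencies:
  'a': 2
  'b': 1
  'd': 2
  'e': 4
Scanning left to right for freq == 1:
  Position 0 ('e'): freq=4, skip
  Position 1 ('a'): freq=2, skip
  Position 2 ('d'): freq=2, skip
  Position 3 ('e'): freq=4, skip
  Position 4 ('e'): freq=4, skip
  Position 5 ('e'): freq=4, skip
  Position 6 ('b'): unique! => answer = 6

6


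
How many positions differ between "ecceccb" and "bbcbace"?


Comparing "ecceccb" and "bbcbace" position by position:
  Position 0: 'e' vs 'b' => DIFFER
  Position 1: 'c' vs 'b' => DIFFER
  Position 2: 'c' vs 'c' => same
  Position 3: 'e' vs 'b' => DIFFER
  Position 4: 'c' vs 'a' => DIFFER
  Position 5: 'c' vs 'c' => same
  Position 6: 'b' vs 'e' => DIFFER
Positions that differ: 5

5


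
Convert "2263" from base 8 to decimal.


Input: "2263" in base 8
Positional expansion:
  Digit '2' (value 2) x 8^3 = 1024
  Digit '2' (value 2) x 8^2 = 128
  Digit '6' (value 6) x 8^1 = 48
  Digit '3' (value 3) x 8^0 = 3
Sum = 1203

1203


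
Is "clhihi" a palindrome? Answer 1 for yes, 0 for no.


Input: clhihi
Reversed: ihihlc
  Compare pos 0 ('c') with pos 5 ('i'): MISMATCH
  Compare pos 1 ('l') with pos 4 ('h'): MISMATCH
  Compare pos 2 ('h') with pos 3 ('i'): MISMATCH
Result: not a palindrome

0


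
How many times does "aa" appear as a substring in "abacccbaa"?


Searching for "aa" in "abacccbaa"
Scanning each position:
  Position 0: "ab" => no
  Position 1: "ba" => no
  Position 2: "ac" => no
  Position 3: "cc" => no
  Position 4: "cc" => no
  Position 5: "cb" => no
  Position 6: "ba" => no
  Position 7: "aa" => MATCH
Total occurrences: 1

1


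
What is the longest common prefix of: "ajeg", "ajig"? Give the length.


Words: ajeg, ajig
  Position 0: all 'a' => match
  Position 1: all 'j' => match
  Position 2: ('e', 'i') => mismatch, stop
LCP = "aj" (length 2)

2


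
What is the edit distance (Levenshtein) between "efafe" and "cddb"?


Computing edit distance: "efafe" -> "cddb"
DP table:
           c    d    d    b
      0    1    2    3    4
  e   1    1    2    3    4
  f   2    2    2    3    4
  a   3    3    3    3    4
  f   4    4    4    4    4
  e   5    5    5    5    5
Edit distance = dp[5][4] = 5

5


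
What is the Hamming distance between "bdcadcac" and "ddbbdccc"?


Comparing "bdcadcac" and "ddbbdccc" position by position:
  Position 0: 'b' vs 'd' => differ
  Position 1: 'd' vs 'd' => same
  Position 2: 'c' vs 'b' => differ
  Position 3: 'a' vs 'b' => differ
  Position 4: 'd' vs 'd' => same
  Position 5: 'c' vs 'c' => same
  Position 6: 'a' vs 'c' => differ
  Position 7: 'c' vs 'c' => same
Total differences (Hamming distance): 4

4


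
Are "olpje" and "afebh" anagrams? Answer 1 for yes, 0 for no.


Strings: "olpje", "afebh"
Sorted first:  ejlop
Sorted second: abefh
Differ at position 0: 'e' vs 'a' => not anagrams

0


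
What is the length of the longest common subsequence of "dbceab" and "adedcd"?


LCS of "dbceab" and "adedcd"
DP table:
           a    d    e    d    c    d
      0    0    0    0    0    0    0
  d   0    0    1    1    1    1    1
  b   0    0    1    1    1    1    1
  c   0    0    1    1    1    2    2
  e   0    0    1    2    2    2    2
  a   0    1    1    2    2    2    2
  b   0    1    1    2    2    2    2
LCS length = dp[6][6] = 2

2


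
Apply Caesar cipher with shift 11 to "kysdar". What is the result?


Caesar cipher: shift "kysdar" by 11
  'k' (pos 10) + 11 = pos 21 = 'v'
  'y' (pos 24) + 11 = pos 9 = 'j'
  's' (pos 18) + 11 = pos 3 = 'd'
  'd' (pos 3) + 11 = pos 14 = 'o'
  'a' (pos 0) + 11 = pos 11 = 'l'
  'r' (pos 17) + 11 = pos 2 = 'c'
Result: vjdolc

vjdolc


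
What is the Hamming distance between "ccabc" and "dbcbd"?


Comparing "ccabc" and "dbcbd" position by position:
  Position 0: 'c' vs 'd' => differ
  Position 1: 'c' vs 'b' => differ
  Position 2: 'a' vs 'c' => differ
  Position 3: 'b' vs 'b' => same
  Position 4: 'c' vs 'd' => differ
Total differences (Hamming distance): 4

4


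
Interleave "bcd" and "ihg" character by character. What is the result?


Interleaving "bcd" and "ihg":
  Position 0: 'b' from first, 'i' from second => "bi"
  Position 1: 'c' from first, 'h' from second => "ch"
  Position 2: 'd' from first, 'g' from second => "dg"
Result: bichdg

bichdg


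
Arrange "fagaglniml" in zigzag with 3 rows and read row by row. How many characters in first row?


Zigzag "fagaglniml" into 3 rows:
Placing characters:
  'f' => row 0
  'a' => row 1
  'g' => row 2
  'a' => row 1
  'g' => row 0
  'l' => row 1
  'n' => row 2
  'i' => row 1
  'm' => row 0
  'l' => row 1
Rows:
  Row 0: "fgm"
  Row 1: "aalil"
  Row 2: "gn"
First row length: 3

3


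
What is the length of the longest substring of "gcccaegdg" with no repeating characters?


Input: "gcccaegdg"
Sliding window (track last position of each char):
  Position 0 ('g'): window [0,0] length 1 -- new best
  Position 1 ('c'): window [0,1] length 2 -- new best
  Position 2 ('c'): repeat (last at 1), move window start to 2
  Position 2 ('c'): window [2,2] length 1
  Position 3 ('c'): repeat (last at 2), move window start to 3
  Position 3 ('c'): window [3,3] length 1
  Position 4 ('a'): window [3,4] length 2
  Position 5 ('e'): window [3,5] length 3 -- new best
  Position 6 ('g'): window [3,6] length 4 -- new best
  Position 7 ('d'): window [3,7] length 5 -- new best
  Position 8 ('g'): repeat (last at 6), move window start to 7
  Position 8 ('g'): window [7,8] length 2
Longest substring with no repeats: "caegd" with length 5

5


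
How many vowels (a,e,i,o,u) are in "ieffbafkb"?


Input: ieffbafkb
Checking each character:
  'i' at position 0: vowel (running total: 1)
  'e' at position 1: vowel (running total: 2)
  'f' at position 2: consonant
  'f' at position 3: consonant
  'b' at position 4: consonant
  'a' at position 5: vowel (running total: 3)
  'f' at position 6: consonant
  'k' at position 7: consonant
  'b' at position 8: consonant
Total vowels: 3

3


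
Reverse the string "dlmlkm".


Input: dlmlkm
Reading characters right to left:
  Position 5: 'm'
  Position 4: 'k'
  Position 3: 'l'
  Position 2: 'm'
  Position 1: 'l'
  Position 0: 'd'
Reversed: mklmld

mklmld


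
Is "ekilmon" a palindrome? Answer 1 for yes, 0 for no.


Input: ekilmon
Reversed: nomlike
  Compare pos 0 ('e') with pos 6 ('n'): MISMATCH
  Compare pos 1 ('k') with pos 5 ('o'): MISMATCH
  Compare pos 2 ('i') with pos 4 ('m'): MISMATCH
Result: not a palindrome

0


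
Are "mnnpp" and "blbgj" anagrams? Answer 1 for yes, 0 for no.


Strings: "mnnpp", "blbgj"
Sorted first:  mnnpp
Sorted second: bbgjl
Differ at position 0: 'm' vs 'b' => not anagrams

0


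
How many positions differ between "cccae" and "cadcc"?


Comparing "cccae" and "cadcc" position by position:
  Position 0: 'c' vs 'c' => same
  Position 1: 'c' vs 'a' => DIFFER
  Position 2: 'c' vs 'd' => DIFFER
  Position 3: 'a' vs 'c' => DIFFER
  Position 4: 'e' vs 'c' => DIFFER
Positions that differ: 4

4


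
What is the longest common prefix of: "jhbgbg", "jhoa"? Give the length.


Words: jhbgbg, jhoa
  Position 0: all 'j' => match
  Position 1: all 'h' => match
  Position 2: ('b', 'o') => mismatch, stop
LCP = "jh" (length 2)

2


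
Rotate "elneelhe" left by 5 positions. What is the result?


Input: "elneelhe", rotate left by 5
First 5 characters: "elnee"
Remaining characters: "lhe"
Concatenate remaining + first: "lhe" + "elnee" = "lheelnee"

lheelnee


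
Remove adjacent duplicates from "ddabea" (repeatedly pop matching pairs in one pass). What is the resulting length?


Input: ddabea
Stack-based adjacent duplicate removal:
  Read 'd': push. Stack: d
  Read 'd': matches stack top 'd' => pop. Stack: (empty)
  Read 'a': push. Stack: a
  Read 'b': push. Stack: ab
  Read 'e': push. Stack: abe
  Read 'a': push. Stack: abea
Final stack: "abea" (length 4)

4


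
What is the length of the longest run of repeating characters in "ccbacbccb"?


Input: "ccbacbccb"
Scanning for longest run:
  Position 1 ('c'): continues run of 'c', length=2
  Position 2 ('b'): new char, reset run to 1
  Position 3 ('a'): new char, reset run to 1
  Position 4 ('c'): new char, reset run to 1
  Position 5 ('b'): new char, reset run to 1
  Position 6 ('c'): new char, reset run to 1
  Position 7 ('c'): continues run of 'c', length=2
  Position 8 ('b'): new char, reset run to 1
Longest run: 'c' with length 2

2


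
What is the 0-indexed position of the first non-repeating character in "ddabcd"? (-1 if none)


Input: ddabcd
Character frequencies:
  'a': 1
  'b': 1
  'c': 1
  'd': 3
Scanning left to right for freq == 1:
  Position 0 ('d'): freq=3, skip
  Position 1 ('d'): freq=3, skip
  Position 2 ('a'): unique! => answer = 2

2


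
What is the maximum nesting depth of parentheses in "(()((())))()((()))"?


Input: "(()((())))()((()))"
Tracking depth:
  Position 0 '(': depth becomes 1
  Position 1 '(': depth becomes 2
  Position 2 ')': depth becomes 1
  Position 3 '(': depth becomes 2
  Position 4 '(': depth becomes 3
  Position 5 '(': depth becomes 4
  Position 6 ')': depth becomes 3
  Position 7 ')': depth becomes 2
  Position 8 ')': depth becomes 1
  Position 9 ')': depth becomes 0
  Position 10 '(': depth becomes 1
  Position 11 ')': depth becomes 0
  Position 12 '(': depth becomes 1
  Position 13 '(': depth becomes 2
  Position 14 '(': depth becomes 3
  Position 15 ')': depth becomes 2
  Position 16 ')': depth becomes 1
  Position 17 ')': depth becomes 0
Maximum depth reached: 4

4


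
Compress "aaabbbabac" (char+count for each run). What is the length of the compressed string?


Input: aaabbbabac
Runs:
  'a' x 3 => "a3"
  'b' x 3 => "b3"
  'a' x 1 => "a1"
  'b' x 1 => "b1"
  'a' x 1 => "a1"
  'c' x 1 => "c1"
Compressed: "a3b3a1b1a1c1"
Compressed length: 12

12


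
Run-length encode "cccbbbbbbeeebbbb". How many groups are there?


Input: cccbbbbbbeeebbbb
Scanning for consecutive runs:
  Group 1: 'c' x 3 (positions 0-2)
  Group 2: 'b' x 6 (positions 3-8)
  Group 3: 'e' x 3 (positions 9-11)
  Group 4: 'b' x 4 (positions 12-15)
Total groups: 4

4


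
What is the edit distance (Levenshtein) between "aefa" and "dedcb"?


Computing edit distance: "aefa" -> "dedcb"
DP table:
           d    e    d    c    b
      0    1    2    3    4    5
  a   1    1    2    3    4    5
  e   2    2    1    2    3    4
  f   3    3    2    2    3    4
  a   4    4    3    3    3    4
Edit distance = dp[4][5] = 4

4


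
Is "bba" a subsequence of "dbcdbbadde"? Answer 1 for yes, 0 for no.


Check if "bba" is a subsequence of "dbcdbbadde"
Greedy scan:
  Position 0 ('d'): no match needed
  Position 1 ('b'): matches sub[0] = 'b'
  Position 2 ('c'): no match needed
  Position 3 ('d'): no match needed
  Position 4 ('b'): matches sub[1] = 'b'
  Position 5 ('b'): no match needed
  Position 6 ('a'): matches sub[2] = 'a'
  Position 7 ('d'): no match needed
  Position 8 ('d'): no match needed
  Position 9 ('e'): no match needed
All 3 characters matched => is a subsequence

1


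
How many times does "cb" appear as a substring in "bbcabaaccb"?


Searching for "cb" in "bbcabaaccb"
Scanning each position:
  Position 0: "bb" => no
  Position 1: "bc" => no
  Position 2: "ca" => no
  Position 3: "ab" => no
  Position 4: "ba" => no
  Position 5: "aa" => no
  Position 6: "ac" => no
  Position 7: "cc" => no
  Position 8: "cb" => MATCH
Total occurrences: 1

1


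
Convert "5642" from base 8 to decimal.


Input: "5642" in base 8
Positional expansion:
  Digit '5' (value 5) x 8^3 = 2560
  Digit '6' (value 6) x 8^2 = 384
  Digit '4' (value 4) x 8^1 = 32
  Digit '2' (value 2) x 8^0 = 2
Sum = 2978

2978


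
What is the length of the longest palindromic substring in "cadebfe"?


Input: "cadebfe"
Checking substrings for palindromes:
  No multi-char palindromic substrings found
Longest palindromic substring: "c" with length 1

1


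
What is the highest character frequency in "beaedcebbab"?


Input: beaedcebbab
Character counts:
  'a': 2
  'b': 4
  'c': 1
  'd': 1
  'e': 3
Maximum frequency: 4

4


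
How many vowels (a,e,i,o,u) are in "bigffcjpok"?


Input: bigffcjpok
Checking each character:
  'b' at position 0: consonant
  'i' at position 1: vowel (running total: 1)
  'g' at position 2: consonant
  'f' at position 3: consonant
  'f' at position 4: consonant
  'c' at position 5: consonant
  'j' at position 6: consonant
  'p' at position 7: consonant
  'o' at position 8: vowel (running total: 2)
  'k' at position 9: consonant
Total vowels: 2

2


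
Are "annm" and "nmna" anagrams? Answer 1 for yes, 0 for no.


Strings: "annm", "nmna"
Sorted first:  amnn
Sorted second: amnn
Sorted forms match => anagrams

1


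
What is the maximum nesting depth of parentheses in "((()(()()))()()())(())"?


Input: "((()(()()))()()())(())"
Tracking depth:
  Position 0 '(': depth becomes 1
  Position 1 '(': depth becomes 2
  Position 2 '(': depth becomes 3
  Position 3 ')': depth becomes 2
  Position 4 '(': depth becomes 3
  Position 5 '(': depth becomes 4
  Position 6 ')': depth becomes 3
  Position 7 '(': depth becomes 4
  Position 8 ')': depth becomes 3
  Position 9 ')': depth becomes 2
  Position 10 ')': depth becomes 1
  Position 11 '(': depth becomes 2
  Position 12 ')': depth becomes 1
  Position 13 '(': depth becomes 2
  Position 14 ')': depth becomes 1
  Position 15 '(': depth becomes 2
  Position 16 ')': depth becomes 1
  Position 17 ')': depth becomes 0
  Position 18 '(': depth becomes 1
  Position 19 '(': depth becomes 2
  Position 20 ')': depth becomes 1
  Position 21 ')': depth becomes 0
Maximum depth reached: 4

4


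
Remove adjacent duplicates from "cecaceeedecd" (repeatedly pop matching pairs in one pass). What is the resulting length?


Input: cecaceeedecd
Stack-based adjacent duplicate removal:
  Read 'c': push. Stack: c
  Read 'e': push. Stack: ce
  Read 'c': push. Stack: cec
  Read 'a': push. Stack: ceca
  Read 'c': push. Stack: cecac
  Read 'e': push. Stack: cecace
  Read 'e': matches stack top 'e' => pop. Stack: cecac
  Read 'e': push. Stack: cecace
  Read 'd': push. Stack: cecaced
  Read 'e': push. Stack: cecacede
  Read 'c': push. Stack: cecacedec
  Read 'd': push. Stack: cecacedecd
Final stack: "cecacedecd" (length 10)

10


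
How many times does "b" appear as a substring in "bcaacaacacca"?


Searching for "b" in "bcaacaacacca"
Scanning each position:
  Position 0: "b" => MATCH
  Position 1: "c" => no
  Position 2: "a" => no
  Position 3: "a" => no
  Position 4: "c" => no
  Position 5: "a" => no
  Position 6: "a" => no
  Position 7: "c" => no
  Position 8: "a" => no
  Position 9: "c" => no
  Position 10: "c" => no
  Position 11: "a" => no
Total occurrences: 1

1


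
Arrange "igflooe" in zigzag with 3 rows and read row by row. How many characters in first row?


Zigzag "igflooe" into 3 rows:
Placing characters:
  'i' => row 0
  'g' => row 1
  'f' => row 2
  'l' => row 1
  'o' => row 0
  'o' => row 1
  'e' => row 2
Rows:
  Row 0: "io"
  Row 1: "glo"
  Row 2: "fe"
First row length: 2

2


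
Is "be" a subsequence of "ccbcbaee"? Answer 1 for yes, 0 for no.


Check if "be" is a subsequence of "ccbcbaee"
Greedy scan:
  Position 0 ('c'): no match needed
  Position 1 ('c'): no match needed
  Position 2 ('b'): matches sub[0] = 'b'
  Position 3 ('c'): no match needed
  Position 4 ('b'): no match needed
  Position 5 ('a'): no match needed
  Position 6 ('e'): matches sub[1] = 'e'
  Position 7 ('e'): no match needed
All 2 characters matched => is a subsequence

1


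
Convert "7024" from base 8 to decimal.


Input: "7024" in base 8
Positional expansion:
  Digit '7' (value 7) x 8^3 = 3584
  Digit '0' (value 0) x 8^2 = 0
  Digit '2' (value 2) x 8^1 = 16
  Digit '4' (value 4) x 8^0 = 4
Sum = 3604

3604


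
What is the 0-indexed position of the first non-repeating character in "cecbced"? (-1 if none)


Input: cecbced
Character frequencies:
  'b': 1
  'c': 3
  'd': 1
  'e': 2
Scanning left to right for freq == 1:
  Position 0 ('c'): freq=3, skip
  Position 1 ('e'): freq=2, skip
  Position 2 ('c'): freq=3, skip
  Position 3 ('b'): unique! => answer = 3

3


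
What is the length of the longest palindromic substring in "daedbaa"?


Input: "daedbaa"
Checking substrings for palindromes:
  [5:7] "aa" (len 2) => palindrome
Longest palindromic substring: "aa" with length 2

2


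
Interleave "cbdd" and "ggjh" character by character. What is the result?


Interleaving "cbdd" and "ggjh":
  Position 0: 'c' from first, 'g' from second => "cg"
  Position 1: 'b' from first, 'g' from second => "bg"
  Position 2: 'd' from first, 'j' from second => "dj"
  Position 3: 'd' from first, 'h' from second => "dh"
Result: cgbgdjdh

cgbgdjdh


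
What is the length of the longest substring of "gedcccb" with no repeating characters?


Input: "gedcccb"
Sliding window (track last position of each char):
  Position 0 ('g'): window [0,0] length 1 -- new best
  Position 1 ('e'): window [0,1] length 2 -- new best
  Position 2 ('d'): window [0,2] length 3 -- new best
  Position 3 ('c'): window [0,3] length 4 -- new best
  Position 4 ('c'): repeat (last at 3), move window start to 4
  Position 4 ('c'): window [4,4] length 1
  Position 5 ('c'): repeat (last at 4), move window start to 5
  Position 5 ('c'): window [5,5] length 1
  Position 6 ('b'): window [5,6] length 2
Longest substring with no repeats: "gedc" with length 4

4


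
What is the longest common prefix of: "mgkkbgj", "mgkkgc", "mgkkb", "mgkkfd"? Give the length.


Words: mgkkbgj, mgkkgc, mgkkb, mgkkfd
  Position 0: all 'm' => match
  Position 1: all 'g' => match
  Position 2: all 'k' => match
  Position 3: all 'k' => match
  Position 4: ('b', 'g', 'b', 'f') => mismatch, stop
LCP = "mgkk" (length 4)

4


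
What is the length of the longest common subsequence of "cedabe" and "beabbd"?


LCS of "cedabe" and "beabbd"
DP table:
           b    e    a    b    b    d
      0    0    0    0    0    0    0
  c   0    0    0    0    0    0    0
  e   0    0    1    1    1    1    1
  d   0    0    1    1    1    1    2
  a   0    0    1    2    2    2    2
  b   0    1    1    2    3    3    3
  e   0    1    2    2    3    3    3
LCS length = dp[6][6] = 3

3


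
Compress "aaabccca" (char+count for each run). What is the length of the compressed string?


Input: aaabccca
Runs:
  'a' x 3 => "a3"
  'b' x 1 => "b1"
  'c' x 3 => "c3"
  'a' x 1 => "a1"
Compressed: "a3b1c3a1"
Compressed length: 8

8


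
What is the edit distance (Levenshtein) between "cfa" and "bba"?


Computing edit distance: "cfa" -> "bba"
DP table:
           b    b    a
      0    1    2    3
  c   1    1    2    3
  f   2    2    2    3
  a   3    3    3    2
Edit distance = dp[3][3] = 2

2


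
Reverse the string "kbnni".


Input: kbnni
Reading characters right to left:
  Position 4: 'i'
  Position 3: 'n'
  Position 2: 'n'
  Position 1: 'b'
  Position 0: 'k'
Reversed: innbk

innbk


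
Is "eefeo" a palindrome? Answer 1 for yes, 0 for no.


Input: eefeo
Reversed: oefee
  Compare pos 0 ('e') with pos 4 ('o'): MISMATCH
  Compare pos 1 ('e') with pos 3 ('e'): match
Result: not a palindrome

0


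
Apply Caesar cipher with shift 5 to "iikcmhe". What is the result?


Caesar cipher: shift "iikcmhe" by 5
  'i' (pos 8) + 5 = pos 13 = 'n'
  'i' (pos 8) + 5 = pos 13 = 'n'
  'k' (pos 10) + 5 = pos 15 = 'p'
  'c' (pos 2) + 5 = pos 7 = 'h'
  'm' (pos 12) + 5 = pos 17 = 'r'
  'h' (pos 7) + 5 = pos 12 = 'm'
  'e' (pos 4) + 5 = pos 9 = 'j'
Result: nnphrmj

nnphrmj


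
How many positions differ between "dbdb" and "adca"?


Comparing "dbdb" and "adca" position by position:
  Position 0: 'd' vs 'a' => DIFFER
  Position 1: 'b' vs 'd' => DIFFER
  Position 2: 'd' vs 'c' => DIFFER
  Position 3: 'b' vs 'a' => DIFFER
Positions that differ: 4

4


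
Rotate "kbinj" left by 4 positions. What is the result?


Input: "kbinj", rotate left by 4
First 4 characters: "kbin"
Remaining characters: "j"
Concatenate remaining + first: "j" + "kbin" = "jkbin"

jkbin


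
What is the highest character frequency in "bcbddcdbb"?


Input: bcbddcdbb
Character counts:
  'b': 4
  'c': 2
  'd': 3
Maximum frequency: 4

4


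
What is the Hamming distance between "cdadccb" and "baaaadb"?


Comparing "cdadccb" and "baaaadb" position by position:
  Position 0: 'c' vs 'b' => differ
  Position 1: 'd' vs 'a' => differ
  Position 2: 'a' vs 'a' => same
  Position 3: 'd' vs 'a' => differ
  Position 4: 'c' vs 'a' => differ
  Position 5: 'c' vs 'd' => differ
  Position 6: 'b' vs 'b' => same
Total differences (Hamming distance): 5

5


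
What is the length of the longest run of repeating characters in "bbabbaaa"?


Input: "bbabbaaa"
Scanning for longest run:
  Position 1 ('b'): continues run of 'b', length=2
  Position 2 ('a'): new char, reset run to 1
  Position 3 ('b'): new char, reset run to 1
  Position 4 ('b'): continues run of 'b', length=2
  Position 5 ('a'): new char, reset run to 1
  Position 6 ('a'): continues run of 'a', length=2
  Position 7 ('a'): continues run of 'a', length=3
Longest run: 'a' with length 3

3


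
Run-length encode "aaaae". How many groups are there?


Input: aaaae
Scanning for consecutive runs:
  Group 1: 'a' x 4 (positions 0-3)
  Group 2: 'e' x 1 (positions 4-4)
Total groups: 2

2


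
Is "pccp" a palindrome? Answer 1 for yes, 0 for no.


Input: pccp
Reversed: pccp
  Compare pos 0 ('p') with pos 3 ('p'): match
  Compare pos 1 ('c') with pos 2 ('c'): match
Result: palindrome

1


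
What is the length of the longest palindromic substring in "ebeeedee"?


Input: "ebeeedee"
Checking substrings for palindromes:
  [3:8] "eedee" (len 5) => palindrome
  [0:3] "ebe" (len 3) => palindrome
  [2:5] "eee" (len 3) => palindrome
  [4:7] "ede" (len 3) => palindrome
  [2:4] "ee" (len 2) => palindrome
  [3:5] "ee" (len 2) => palindrome
Longest palindromic substring: "eedee" with length 5

5


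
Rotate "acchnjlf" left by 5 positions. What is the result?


Input: "acchnjlf", rotate left by 5
First 5 characters: "acchn"
Remaining characters: "jlf"
Concatenate remaining + first: "jlf" + "acchn" = "jlfacchn"

jlfacchn


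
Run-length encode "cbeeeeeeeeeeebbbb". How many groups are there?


Input: cbeeeeeeeeeeebbbb
Scanning for consecutive runs:
  Group 1: 'c' x 1 (positions 0-0)
  Group 2: 'b' x 1 (positions 1-1)
  Group 3: 'e' x 11 (positions 2-12)
  Group 4: 'b' x 4 (positions 13-16)
Total groups: 4

4


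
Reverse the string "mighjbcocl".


Input: mighjbcocl
Reading characters right to left:
  Position 9: 'l'
  Position 8: 'c'
  Position 7: 'o'
  Position 6: 'c'
  Position 5: 'b'
  Position 4: 'j'
  Position 3: 'h'
  Position 2: 'g'
  Position 1: 'i'
  Position 0: 'm'
Reversed: lcocbjhgim

lcocbjhgim


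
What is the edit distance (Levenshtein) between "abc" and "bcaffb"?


Computing edit distance: "abc" -> "bcaffb"
DP table:
           b    c    a    f    f    b
      0    1    2    3    4    5    6
  a   1    1    2    2    3    4    5
  b   2    1    2    3    3    4    4
  c   3    2    1    2    3    4    5
Edit distance = dp[3][6] = 5

5


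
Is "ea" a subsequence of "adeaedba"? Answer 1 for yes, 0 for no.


Check if "ea" is a subsequence of "adeaedba"
Greedy scan:
  Position 0 ('a'): no match needed
  Position 1 ('d'): no match needed
  Position 2 ('e'): matches sub[0] = 'e'
  Position 3 ('a'): matches sub[1] = 'a'
  Position 4 ('e'): no match needed
  Position 5 ('d'): no match needed
  Position 6 ('b'): no match needed
  Position 7 ('a'): no match needed
All 2 characters matched => is a subsequence

1


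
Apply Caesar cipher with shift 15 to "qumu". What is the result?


Caesar cipher: shift "qumu" by 15
  'q' (pos 16) + 15 = pos 5 = 'f'
  'u' (pos 20) + 15 = pos 9 = 'j'
  'm' (pos 12) + 15 = pos 1 = 'b'
  'u' (pos 20) + 15 = pos 9 = 'j'
Result: fjbj

fjbj


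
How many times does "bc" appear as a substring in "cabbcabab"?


Searching for "bc" in "cabbcabab"
Scanning each position:
  Position 0: "ca" => no
  Position 1: "ab" => no
  Position 2: "bb" => no
  Position 3: "bc" => MATCH
  Position 4: "ca" => no
  Position 5: "ab" => no
  Position 6: "ba" => no
  Position 7: "ab" => no
Total occurrences: 1

1


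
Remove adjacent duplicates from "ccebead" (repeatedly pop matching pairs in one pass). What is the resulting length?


Input: ccebead
Stack-based adjacent duplicate removal:
  Read 'c': push. Stack: c
  Read 'c': matches stack top 'c' => pop. Stack: (empty)
  Read 'e': push. Stack: e
  Read 'b': push. Stack: eb
  Read 'e': push. Stack: ebe
  Read 'a': push. Stack: ebea
  Read 'd': push. Stack: ebead
Final stack: "ebead" (length 5)

5


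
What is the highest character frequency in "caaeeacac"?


Input: caaeeacac
Character counts:
  'a': 4
  'c': 3
  'e': 2
Maximum frequency: 4

4


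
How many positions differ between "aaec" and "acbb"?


Comparing "aaec" and "acbb" position by position:
  Position 0: 'a' vs 'a' => same
  Position 1: 'a' vs 'c' => DIFFER
  Position 2: 'e' vs 'b' => DIFFER
  Position 3: 'c' vs 'b' => DIFFER
Positions that differ: 3

3


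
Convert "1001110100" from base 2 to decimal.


Input: "1001110100" in base 2
Positional expansion:
  Digit '1' (value 1) x 2^9 = 512
  Digit '0' (value 0) x 2^8 = 0
  Digit '0' (value 0) x 2^7 = 0
  Digit '1' (value 1) x 2^6 = 64
  Digit '1' (value 1) x 2^5 = 32
  Digit '1' (value 1) x 2^4 = 16
  Digit '0' (value 0) x 2^3 = 0
  Digit '1' (value 1) x 2^2 = 4
  Digit '0' (value 0) x 2^1 = 0
  Digit '0' (value 0) x 2^0 = 0
Sum = 628

628


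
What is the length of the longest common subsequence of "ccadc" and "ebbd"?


LCS of "ccadc" and "ebbd"
DP table:
           e    b    b    d
      0    0    0    0    0
  c   0    0    0    0    0
  c   0    0    0    0    0
  a   0    0    0    0    0
  d   0    0    0    0    1
  c   0    0    0    0    1
LCS length = dp[5][4] = 1

1


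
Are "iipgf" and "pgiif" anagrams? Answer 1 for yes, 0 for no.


Strings: "iipgf", "pgiif"
Sorted first:  fgiip
Sorted second: fgiip
Sorted forms match => anagrams

1


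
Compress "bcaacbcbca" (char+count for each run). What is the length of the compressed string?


Input: bcaacbcbca
Runs:
  'b' x 1 => "b1"
  'c' x 1 => "c1"
  'a' x 2 => "a2"
  'c' x 1 => "c1"
  'b' x 1 => "b1"
  'c' x 1 => "c1"
  'b' x 1 => "b1"
  'c' x 1 => "c1"
  'a' x 1 => "a1"
Compressed: "b1c1a2c1b1c1b1c1a1"
Compressed length: 18

18


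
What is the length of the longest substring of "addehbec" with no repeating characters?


Input: "addehbec"
Sliding window (track last position of each char):
  Position 0 ('a'): window [0,0] length 1 -- new best
  Position 1 ('d'): window [0,1] length 2 -- new best
  Position 2 ('d'): repeat (last at 1), move window start to 2
  Position 2 ('d'): window [2,2] length 1
  Position 3 ('e'): window [2,3] length 2
  Position 4 ('h'): window [2,4] length 3 -- new best
  Position 5 ('b'): window [2,5] length 4 -- new best
  Position 6 ('e'): repeat (last at 3), move window start to 4
  Position 6 ('e'): window [4,6] length 3
  Position 7 ('c'): window [4,7] length 4
Longest substring with no repeats: "dehb" with length 4

4


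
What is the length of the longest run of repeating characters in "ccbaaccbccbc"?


Input: "ccbaaccbccbc"
Scanning for longest run:
  Position 1 ('c'): continues run of 'c', length=2
  Position 2 ('b'): new char, reset run to 1
  Position 3 ('a'): new char, reset run to 1
  Position 4 ('a'): continues run of 'a', length=2
  Position 5 ('c'): new char, reset run to 1
  Position 6 ('c'): continues run of 'c', length=2
  Position 7 ('b'): new char, reset run to 1
  Position 8 ('c'): new char, reset run to 1
  Position 9 ('c'): continues run of 'c', length=2
  Position 10 ('b'): new char, reset run to 1
  Position 11 ('c'): new char, reset run to 1
Longest run: 'c' with length 2

2


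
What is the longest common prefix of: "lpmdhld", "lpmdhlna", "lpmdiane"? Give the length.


Words: lpmdhld, lpmdhlna, lpmdiane
  Position 0: all 'l' => match
  Position 1: all 'p' => match
  Position 2: all 'm' => match
  Position 3: all 'd' => match
  Position 4: ('h', 'h', 'i') => mismatch, stop
LCP = "lpmd" (length 4)

4


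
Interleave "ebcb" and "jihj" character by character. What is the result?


Interleaving "ebcb" and "jihj":
  Position 0: 'e' from first, 'j' from second => "ej"
  Position 1: 'b' from first, 'i' from second => "bi"
  Position 2: 'c' from first, 'h' from second => "ch"
  Position 3: 'b' from first, 'j' from second => "bj"
Result: ejbichbj

ejbichbj


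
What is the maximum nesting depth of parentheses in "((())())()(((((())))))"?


Input: "((())())()(((((())))))"
Tracking depth:
  Position 0 '(': depth becomes 1
  Position 1 '(': depth becomes 2
  Position 2 '(': depth becomes 3
  Position 3 ')': depth becomes 2
  Position 4 ')': depth becomes 1
  Position 5 '(': depth becomes 2
  Position 6 ')': depth becomes 1
  Position 7 ')': depth becomes 0
  Position 8 '(': depth becomes 1
  Position 9 ')': depth becomes 0
  Position 10 '(': depth becomes 1
  Position 11 '(': depth becomes 2
  Position 12 '(': depth becomes 3
  Position 13 '(': depth becomes 4
  Position 14 '(': depth becomes 5
  Position 15 '(': depth becomes 6
  Position 16 ')': depth becomes 5
  Position 17 ')': depth becomes 4
  Position 18 ')': depth becomes 3
  Position 19 ')': depth becomes 2
  Position 20 ')': depth becomes 1
  Position 21 ')': depth becomes 0
Maximum depth reached: 6

6


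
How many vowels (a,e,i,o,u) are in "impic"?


Input: impic
Checking each character:
  'i' at position 0: vowel (running total: 1)
  'm' at position 1: consonant
  'p' at position 2: consonant
  'i' at position 3: vowel (running total: 2)
  'c' at position 4: consonant
Total vowels: 2

2


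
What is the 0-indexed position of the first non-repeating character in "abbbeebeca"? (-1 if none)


Input: abbbeebeca
Character frequencies:
  'a': 2
  'b': 4
  'c': 1
  'e': 3
Scanning left to right for freq == 1:
  Position 0 ('a'): freq=2, skip
  Position 1 ('b'): freq=4, skip
  Position 2 ('b'): freq=4, skip
  Position 3 ('b'): freq=4, skip
  Position 4 ('e'): freq=3, skip
  Position 5 ('e'): freq=3, skip
  Position 6 ('b'): freq=4, skip
  Position 7 ('e'): freq=3, skip
  Position 8 ('c'): unique! => answer = 8

8


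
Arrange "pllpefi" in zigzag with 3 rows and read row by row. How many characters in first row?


Zigzag "pllpefi" into 3 rows:
Placing characters:
  'p' => row 0
  'l' => row 1
  'l' => row 2
  'p' => row 1
  'e' => row 0
  'f' => row 1
  'i' => row 2
Rows:
  Row 0: "pe"
  Row 1: "lpf"
  Row 2: "li"
First row length: 2

2
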